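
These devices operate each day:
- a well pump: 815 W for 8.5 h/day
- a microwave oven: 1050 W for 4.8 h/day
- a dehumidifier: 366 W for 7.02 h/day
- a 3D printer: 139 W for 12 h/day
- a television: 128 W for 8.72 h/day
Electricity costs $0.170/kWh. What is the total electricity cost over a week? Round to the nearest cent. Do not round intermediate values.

$20.61

well pump: 815 W × 8.5 h × 7 d = 48,492 Wh = 48.49 kWh
microwave oven: 1050 W × 4.8 h × 7 d = 35,280 Wh = 35.28 kWh
dehumidifier: 366 W × 7.02 h × 7 d = 17,985 Wh = 17.99 kWh
3D printer: 139 W × 12 h × 7 d = 11,676 Wh = 11.68 kWh
television: 128 W × 8.72 h × 7 d = 7,813 Wh = 7.813 kWh
Total energy = 48.49 + 35.28 + 17.99 + 11.68 + 7.813 = 121.2 kWh
Cost = 121.2 kWh × $0.170 = $20.61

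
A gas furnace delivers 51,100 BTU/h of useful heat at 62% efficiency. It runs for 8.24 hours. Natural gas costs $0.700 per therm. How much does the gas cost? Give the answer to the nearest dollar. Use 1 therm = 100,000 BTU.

$5

Heat delivered = 51,100 BTU/h × 8.24 h = 421,064 BTU
Gas input = 421,064 / 0.62 = 679,135 BTU
= 679,135 / 100,000 = 6.791 therm
Cost = 6.791 × $0.700/therm = $4.75 ≈ $5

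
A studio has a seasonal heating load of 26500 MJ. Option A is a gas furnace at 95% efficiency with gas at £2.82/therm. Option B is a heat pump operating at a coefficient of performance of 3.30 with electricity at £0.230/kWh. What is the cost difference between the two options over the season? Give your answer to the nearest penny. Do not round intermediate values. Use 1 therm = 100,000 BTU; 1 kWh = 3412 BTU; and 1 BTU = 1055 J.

Heat load = 26500 MJ = 26,500,000,000 J / 1055 = 25,118,483 BTU
Gas: input = 25,118,483 / 0.95 = 26,440,509 BTU = 264.4 therm → 264.4 × £2.82 = £745.62
Heat pump: 25,118,483 BTU / 3412 = 7,362 kWh heat; / 3.30 = 2,231 kWh in → × £0.230 = £513.10
Difference = |£745.62 − £513.10| = £232.53

£232.53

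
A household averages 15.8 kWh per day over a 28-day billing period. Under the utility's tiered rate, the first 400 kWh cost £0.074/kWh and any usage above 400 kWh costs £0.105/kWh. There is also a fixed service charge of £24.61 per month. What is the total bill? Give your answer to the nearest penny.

£58.66

Usage = 15.8 kWh/day × 28 days = 442.4 kWh
First 400 kWh × £0.074 = £29.60
Remaining 42.4 kWh × £0.105 = £4.45
Energy charge = £34.05; + service £24.61 = £58.66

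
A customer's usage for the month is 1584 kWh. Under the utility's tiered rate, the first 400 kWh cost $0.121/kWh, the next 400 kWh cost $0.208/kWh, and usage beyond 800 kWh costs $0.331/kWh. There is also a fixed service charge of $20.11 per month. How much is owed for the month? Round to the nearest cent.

$411.21

First 400 kWh × $0.121 = $48.40
Next 400 kWh × $0.208 = $83.20
Remaining 784 kWh × $0.331 = $259.50
Energy charge = $391.10; + service $20.11 = $411.21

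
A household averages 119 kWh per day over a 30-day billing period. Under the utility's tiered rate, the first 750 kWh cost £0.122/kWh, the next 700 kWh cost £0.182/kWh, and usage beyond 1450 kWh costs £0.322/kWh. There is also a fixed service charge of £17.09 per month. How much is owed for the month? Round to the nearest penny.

Usage = 119 kWh/day × 30 days = 3570 kWh
First 750 kWh × £0.122 = £91.50
Next 700 kWh × £0.182 = £127.40
Remaining 2120 kWh × £0.322 = £682.64
Energy charge = £901.54; + service £17.09 = £918.63

£918.63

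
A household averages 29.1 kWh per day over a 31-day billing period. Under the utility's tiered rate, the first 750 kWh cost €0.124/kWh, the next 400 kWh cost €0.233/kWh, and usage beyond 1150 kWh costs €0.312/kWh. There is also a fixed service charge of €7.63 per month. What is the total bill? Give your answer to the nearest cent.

€136.07

Usage = 29.1 kWh/day × 31 days = 902.1 kWh
First 750 kWh × €0.124 = €93.00
Next 152.1 kWh × €0.233 = €35.44
Remaining tier: 0 kWh (not reached)
Energy charge = €128.44; + service €7.63 = €136.07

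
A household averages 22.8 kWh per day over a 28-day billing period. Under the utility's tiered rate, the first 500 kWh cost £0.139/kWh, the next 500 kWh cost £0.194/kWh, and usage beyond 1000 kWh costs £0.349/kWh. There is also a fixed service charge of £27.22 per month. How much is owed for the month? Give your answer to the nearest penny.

£123.57

Usage = 22.8 kWh/day × 28 days = 638.4 kWh
First 500 kWh × £0.139 = £69.50
Next 138.4 kWh × £0.194 = £26.85
Remaining tier: 0 kWh (not reached)
Energy charge = £96.35; + service £27.22 = £123.57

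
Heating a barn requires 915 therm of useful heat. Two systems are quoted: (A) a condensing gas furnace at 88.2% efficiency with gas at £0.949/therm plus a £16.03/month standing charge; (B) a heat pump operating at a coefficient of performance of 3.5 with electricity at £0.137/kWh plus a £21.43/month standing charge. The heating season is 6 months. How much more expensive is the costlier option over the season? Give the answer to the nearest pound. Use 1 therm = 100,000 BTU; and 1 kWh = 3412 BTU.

Heat load = 915 therm × 100,000 = 91,500,000 BTU
Gas: input = 91,500,000 / 0.882 = 103,741,497 BTU = 1,037 therm → 1,037 × £0.949 = £984.51; + 6 × £16.03 standing = £1,080.69
Heat pump: 91,500,000 BTU / 3412 = 26,820 kWh heat; / 3.5 = 7,662 kWh in → × £0.137 = £1,049.70; + 6 × £21.43 standing = £1,178.28
Difference = |£1,080.69 − £1,178.28| = £97.59 ≈ £98

£98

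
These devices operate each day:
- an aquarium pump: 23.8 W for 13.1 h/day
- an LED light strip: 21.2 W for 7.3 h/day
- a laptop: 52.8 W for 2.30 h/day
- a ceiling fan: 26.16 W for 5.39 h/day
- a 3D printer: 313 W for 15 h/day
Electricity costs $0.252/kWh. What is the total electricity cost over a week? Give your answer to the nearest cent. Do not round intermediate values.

$9.57

aquarium pump: 23.8 W × 13.1 h × 7 d = 2,182 Wh = 2.182 kWh
LED light strip: 21.2 W × 7.3 h × 7 d = 1,083 Wh = 1.083 kWh
laptop: 52.8 W × 2.30 h × 7 d = 850 Wh = 0.8501 kWh
ceiling fan: 26.16 W × 5.39 h × 7 d = 987 Wh = 0.987 kWh
3D printer: 313 W × 15 h × 7 d = 32,865 Wh = 32.87 kWh
Total energy = 2.182 + 1.083 + 0.8501 + 0.987 + 32.87 = 37.97 kWh
Cost = 37.97 kWh × $0.252 = $9.57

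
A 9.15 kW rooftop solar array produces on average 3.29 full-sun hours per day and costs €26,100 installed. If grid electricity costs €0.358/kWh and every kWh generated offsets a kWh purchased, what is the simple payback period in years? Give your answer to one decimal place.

Daily generation = 9.15 kW × 3.29 h = 30.1 kWh
Annual generation = 30.1 × 365 = 10988 kWh
Annual savings = 10988 × €0.358 = €3,933.62
Payback = €26,100 / €3,933.62 = 6.64 years

6.6 years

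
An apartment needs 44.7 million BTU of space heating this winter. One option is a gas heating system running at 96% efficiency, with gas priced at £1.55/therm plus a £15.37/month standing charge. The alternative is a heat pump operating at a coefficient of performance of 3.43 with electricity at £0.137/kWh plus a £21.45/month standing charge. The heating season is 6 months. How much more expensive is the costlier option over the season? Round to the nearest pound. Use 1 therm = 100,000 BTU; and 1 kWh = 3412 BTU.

Heat load = 44.7 × 10⁶ BTU = 44,700,000 BTU
Gas: input = 44,700,000 / 0.96 = 46,562,500 BTU = 465.6 therm → 465.6 × £1.55 = £721.72; + 6 × £15.37 standing = £813.94
Heat pump: 44,700,000 BTU / 3412 = 13,100 kWh heat; / 3.43 = 3,819 kWh in → × £0.137 = £523.27; + 6 × £21.45 standing = £651.97
Difference = |£813.94 − £651.97| = £161.97 ≈ £162

£162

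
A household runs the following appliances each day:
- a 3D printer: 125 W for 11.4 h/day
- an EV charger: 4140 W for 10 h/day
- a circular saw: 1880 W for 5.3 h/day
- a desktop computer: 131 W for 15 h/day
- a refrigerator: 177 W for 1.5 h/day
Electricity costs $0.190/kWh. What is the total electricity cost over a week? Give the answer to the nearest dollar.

3D printer: 125 W × 11.4 h × 7 d = 9,975 Wh = 9.975 kWh
EV charger: 4140 W × 10 h × 7 d = 289,800 Wh = 289.8 kWh
circular saw: 1880 W × 5.3 h × 7 d = 69,748 Wh = 69.75 kWh
desktop computer: 131 W × 15 h × 7 d = 13,755 Wh = 13.76 kWh
refrigerator: 177 W × 1.5 h × 7 d = 1,858 Wh = 1.859 kWh
Total energy = 9.975 + 289.8 + 69.75 + 13.76 + 1.859 = 385.1 kWh
Cost = 385.1 kWh × $0.190 = $73.18 ≈ $73

$73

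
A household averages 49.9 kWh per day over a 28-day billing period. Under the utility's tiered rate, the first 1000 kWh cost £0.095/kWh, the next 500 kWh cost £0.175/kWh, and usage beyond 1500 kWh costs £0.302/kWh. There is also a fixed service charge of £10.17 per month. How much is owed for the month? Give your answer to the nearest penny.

Usage = 49.9 kWh/day × 28 days = 1397.2 kWh
First 1000 kWh × £0.095 = £95.00
Next 397.2 kWh × £0.175 = £69.51
Remaining tier: 0 kWh (not reached)
Energy charge = £164.51; + service £10.17 = £174.68

£174.68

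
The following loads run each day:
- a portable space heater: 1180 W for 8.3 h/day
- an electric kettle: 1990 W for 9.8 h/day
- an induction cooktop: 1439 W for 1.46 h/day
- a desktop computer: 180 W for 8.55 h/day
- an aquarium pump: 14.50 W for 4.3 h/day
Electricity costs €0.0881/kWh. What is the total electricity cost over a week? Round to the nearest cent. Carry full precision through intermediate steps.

€20.35

portable space heater: 1180 W × 8.3 h × 7 d = 68,558 Wh = 68.56 kWh
electric kettle: 1990 W × 9.8 h × 7 d = 136,514 Wh = 136.5 kWh
induction cooktop: 1439 W × 1.46 h × 7 d = 14,707 Wh = 14.71 kWh
desktop computer: 180 W × 8.55 h × 7 d = 10,773 Wh = 10.77 kWh
aquarium pump: 14.50 W × 4.3 h × 7 d = 436 Wh = 0.4364 kWh
Total energy = 68.56 + 136.5 + 14.71 + 10.77 + 0.4364 = 231 kWh
Cost = 231 kWh × €0.0881 = €20.35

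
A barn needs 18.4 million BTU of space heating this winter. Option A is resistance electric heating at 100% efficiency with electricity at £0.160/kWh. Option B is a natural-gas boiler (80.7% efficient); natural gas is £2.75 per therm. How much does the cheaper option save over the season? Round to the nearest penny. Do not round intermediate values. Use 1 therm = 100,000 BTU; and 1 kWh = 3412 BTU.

£235.82

Heat load = 18.4 × 10⁶ BTU = 18,400,000 BTU
Gas: input = 18,400,000 / 0.807 = 22,800,496 BTU = 228 therm → 228 × £2.75 = £627.01
Electric: 18,400,000 BTU / 3412 = 5,393 kWh → × £0.160 = £862.84
Difference = |£627.01 − £862.84| = £235.82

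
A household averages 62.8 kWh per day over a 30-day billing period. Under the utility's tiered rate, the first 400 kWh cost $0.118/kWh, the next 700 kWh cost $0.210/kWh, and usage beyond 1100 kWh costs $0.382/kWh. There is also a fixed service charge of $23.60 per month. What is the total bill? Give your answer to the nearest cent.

Usage = 62.8 kWh/day × 30 days = 1884 kWh
First 400 kWh × $0.118 = $47.20
Next 700 kWh × $0.210 = $147.00
Remaining 784 kWh × $0.382 = $299.49
Energy charge = $493.69; + service $23.60 = $517.29

$517.29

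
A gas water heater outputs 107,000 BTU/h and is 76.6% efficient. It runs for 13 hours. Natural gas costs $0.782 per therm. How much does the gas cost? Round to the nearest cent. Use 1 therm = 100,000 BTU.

$14.20

Heat delivered = 107,000 BTU/h × 13 h = 1,391,000 BTU
Gas input = 1,391,000 / 0.766 = 1,815,927 BTU
= 1,815,927 / 100,000 = 18.16 therm
Cost = 18.16 × $0.782/therm = $14.20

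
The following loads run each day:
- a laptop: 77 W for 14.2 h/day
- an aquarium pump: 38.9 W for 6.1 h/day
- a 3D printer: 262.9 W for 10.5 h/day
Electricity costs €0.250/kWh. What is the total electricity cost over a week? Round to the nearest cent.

€7.16

laptop: 77 W × 14.2 h × 7 d = 7,654 Wh = 7.654 kWh
aquarium pump: 38.9 W × 6.1 h × 7 d = 1,661 Wh = 1.661 kWh
3D printer: 262.9 W × 10.5 h × 7 d = 19,323 Wh = 19.32 kWh
Total energy = 7.654 + 1.661 + 19.32 = 28.64 kWh
Cost = 28.64 kWh × €0.250 = €7.16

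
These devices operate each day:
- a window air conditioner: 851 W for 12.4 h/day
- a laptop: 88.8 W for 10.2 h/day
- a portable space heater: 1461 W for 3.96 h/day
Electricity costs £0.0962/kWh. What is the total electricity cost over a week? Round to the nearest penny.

window air conditioner: 851 W × 12.4 h × 7 d = 73,867 Wh = 73.87 kWh
laptop: 88.8 W × 10.2 h × 7 d = 6,340 Wh = 6.34 kWh
portable space heater: 1461 W × 3.96 h × 7 d = 40,499 Wh = 40.5 kWh
Total energy = 73.87 + 6.34 + 40.5 = 120.7 kWh
Cost = 120.7 kWh × £0.0962 = £11.61

£11.61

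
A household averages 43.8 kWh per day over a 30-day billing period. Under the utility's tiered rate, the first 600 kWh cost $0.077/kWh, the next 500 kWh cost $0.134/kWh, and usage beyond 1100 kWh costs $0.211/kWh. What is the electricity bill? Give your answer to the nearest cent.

Usage = 43.8 kWh/day × 30 days = 1314 kWh
First 600 kWh × $0.077 = $46.20
Next 500 kWh × $0.134 = $67.00
Remaining 214 kWh × $0.211 = $45.15
Total = $158.35

$158.35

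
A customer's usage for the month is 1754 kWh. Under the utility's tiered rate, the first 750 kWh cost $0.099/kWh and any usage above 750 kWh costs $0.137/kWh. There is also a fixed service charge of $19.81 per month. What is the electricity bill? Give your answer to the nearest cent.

$231.61

First 750 kWh × $0.099 = $74.25
Remaining 1004 kWh × $0.137 = $137.55
Energy charge = $211.80; + service $19.81 = $231.61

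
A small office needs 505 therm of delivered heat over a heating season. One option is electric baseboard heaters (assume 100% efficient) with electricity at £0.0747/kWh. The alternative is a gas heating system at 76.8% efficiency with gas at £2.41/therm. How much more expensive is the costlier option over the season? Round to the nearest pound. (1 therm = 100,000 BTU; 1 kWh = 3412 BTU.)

Heat load = 505 therm × 100,000 = 50,500,000 BTU
Gas: input = 50,500,000 / 0.768 = 65,755,208 BTU = 657.6 therm → 657.6 × £2.41 = £1,584.70
Electric: 50,500,000 BTU / 3412 = 14,800 kWh → × £0.0747 = £1,105.61
Difference = |£1,584.70 − £1,105.61| = £479.09 ≈ £479

£479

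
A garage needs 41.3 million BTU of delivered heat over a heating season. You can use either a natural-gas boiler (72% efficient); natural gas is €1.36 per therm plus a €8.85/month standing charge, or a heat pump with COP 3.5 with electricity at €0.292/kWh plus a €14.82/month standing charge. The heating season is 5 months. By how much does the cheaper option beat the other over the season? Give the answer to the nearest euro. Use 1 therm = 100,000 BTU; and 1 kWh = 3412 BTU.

Heat load = 41.3 × 10⁶ BTU = 41,300,000 BTU
Gas: input = 41,300,000 / 0.72 = 57,361,111 BTU = 573.6 therm → 573.6 × €1.36 = €780.11; + 5 × €8.85 standing = €824.36
Heat pump: 41,300,000 BTU / 3412 = 12,100 kWh heat; / 3.5 = 3,458 kWh in → × €0.292 = €1,009.85; + 5 × €14.82 standing = €1,083.95
Difference = |€824.36 − €1,083.95| = €259.59 ≈ €260

€260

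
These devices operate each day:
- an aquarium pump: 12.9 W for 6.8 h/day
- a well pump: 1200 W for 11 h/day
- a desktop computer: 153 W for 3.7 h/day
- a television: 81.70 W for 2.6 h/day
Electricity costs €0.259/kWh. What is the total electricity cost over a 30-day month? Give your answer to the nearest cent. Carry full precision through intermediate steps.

€109.29

aquarium pump: 12.9 W × 6.8 h × 30 d = 2,632 Wh = 2.632 kWh
well pump: 1200 W × 11 h × 30 d = 396,000 Wh = 396 kWh
desktop computer: 153 W × 3.7 h × 30 d = 16,983 Wh = 16.98 kWh
television: 81.70 W × 2.6 h × 30 d = 6,373 Wh = 6.373 kWh
Total energy = 2.632 + 396 + 16.98 + 6.373 = 422 kWh
Cost = 422 kWh × €0.259 = €109.29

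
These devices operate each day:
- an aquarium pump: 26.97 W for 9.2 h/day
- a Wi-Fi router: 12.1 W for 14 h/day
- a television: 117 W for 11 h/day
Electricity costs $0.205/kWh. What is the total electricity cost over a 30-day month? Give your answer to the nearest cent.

$10.48

aquarium pump: 26.97 W × 9.2 h × 30 d = 7,444 Wh = 7.444 kWh
Wi-Fi router: 12.1 W × 14 h × 30 d = 5,082 Wh = 5.082 kWh
television: 117 W × 11 h × 30 d = 38,610 Wh = 38.61 kWh
Total energy = 7.444 + 5.082 + 38.61 = 51.14 kWh
Cost = 51.14 kWh × $0.205 = $10.48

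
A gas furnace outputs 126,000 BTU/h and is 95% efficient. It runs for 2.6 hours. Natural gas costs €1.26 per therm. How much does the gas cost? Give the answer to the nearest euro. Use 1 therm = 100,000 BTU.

€4

Heat delivered = 126,000 BTU/h × 2.6 h = 327,600 BTU
Gas input = 327,600 / 0.95 = 344,842 BTU
= 344,842 / 100,000 = 3.448 therm
Cost = 3.448 × €1.26/therm = €4.35 ≈ €4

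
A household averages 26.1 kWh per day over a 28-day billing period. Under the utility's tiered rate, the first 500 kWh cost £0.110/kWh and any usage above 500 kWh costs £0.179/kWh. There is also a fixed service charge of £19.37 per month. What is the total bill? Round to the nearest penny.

Usage = 26.1 kWh/day × 28 days = 730.8 kWh
First 500 kWh × £0.110 = £55.00
Remaining 230.8 kWh × £0.179 = £41.31
Energy charge = £96.31; + service £19.37 = £115.68

£115.68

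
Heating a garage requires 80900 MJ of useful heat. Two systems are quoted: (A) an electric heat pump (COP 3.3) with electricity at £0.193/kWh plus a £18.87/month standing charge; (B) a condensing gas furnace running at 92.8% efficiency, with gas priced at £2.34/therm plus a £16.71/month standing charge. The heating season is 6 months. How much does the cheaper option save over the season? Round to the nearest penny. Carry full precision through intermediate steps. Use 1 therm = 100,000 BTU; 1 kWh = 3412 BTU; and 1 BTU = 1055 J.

Heat load = 80900 MJ = 80,900,000,000 J / 1055 = 76,682,464 BTU
Gas: input = 76,682,464 / 0.928 = 82,631,966 BTU = 826.3 therm → 826.3 × £2.34 = £1,933.59; + 6 × £16.71 standing = £2,033.85
Heat pump: 76,682,464 BTU / 3412 = 22,470 kWh heat; / 3.3 = 6,810 kWh in → × £0.193 = £1,314.41; + 6 × £18.87 standing = £1,427.63
Difference = |£2,033.85 − £1,427.63| = £606.22

£606.22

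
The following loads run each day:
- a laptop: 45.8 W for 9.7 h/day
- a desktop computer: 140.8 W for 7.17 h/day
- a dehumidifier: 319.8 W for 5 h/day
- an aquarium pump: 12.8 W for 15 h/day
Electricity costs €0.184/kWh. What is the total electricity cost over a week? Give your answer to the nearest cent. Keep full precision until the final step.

€4.18

laptop: 45.8 W × 9.7 h × 7 d = 3,110 Wh = 3.11 kWh
desktop computer: 140.8 W × 7.17 h × 7 d = 7,067 Wh = 7.067 kWh
dehumidifier: 319.8 W × 5 h × 7 d = 11,193 Wh = 11.19 kWh
aquarium pump: 12.8 W × 15 h × 7 d = 1,344 Wh = 1.344 kWh
Total energy = 3.11 + 7.067 + 11.19 + 1.344 = 22.71 kWh
Cost = 22.71 kWh × €0.184 = €4.18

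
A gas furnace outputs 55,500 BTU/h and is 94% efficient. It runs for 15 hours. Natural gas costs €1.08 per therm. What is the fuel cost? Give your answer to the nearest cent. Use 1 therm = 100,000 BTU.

€9.56

Heat delivered = 55,500 BTU/h × 15 h = 832,500 BTU
Gas input = 832,500 / 0.94 = 885,638 BTU
= 885,638 / 100,000 = 8.856 therm
Cost = 8.856 × €1.08/therm = €9.56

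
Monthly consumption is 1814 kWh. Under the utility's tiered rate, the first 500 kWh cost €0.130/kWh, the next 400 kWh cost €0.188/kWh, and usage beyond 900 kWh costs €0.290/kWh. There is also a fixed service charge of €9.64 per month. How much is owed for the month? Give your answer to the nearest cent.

First 500 kWh × €0.130 = €65.00
Next 400 kWh × €0.188 = €75.20
Remaining 914 kWh × €0.290 = €265.06
Energy charge = €405.26; + service €9.64 = €414.90

€414.90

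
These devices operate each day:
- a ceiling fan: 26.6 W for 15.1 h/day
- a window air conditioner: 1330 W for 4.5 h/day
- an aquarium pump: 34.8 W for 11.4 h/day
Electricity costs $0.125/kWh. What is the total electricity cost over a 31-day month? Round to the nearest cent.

$26.29

ceiling fan: 26.6 W × 15.1 h × 31 d = 12,451 Wh = 12.45 kWh
window air conditioner: 1330 W × 4.5 h × 31 d = 185,535 Wh = 185.5 kWh
aquarium pump: 34.8 W × 11.4 h × 31 d = 12,298 Wh = 12.3 kWh
Total energy = 12.45 + 185.5 + 12.3 = 210.3 kWh
Cost = 210.3 kWh × $0.125 = $26.29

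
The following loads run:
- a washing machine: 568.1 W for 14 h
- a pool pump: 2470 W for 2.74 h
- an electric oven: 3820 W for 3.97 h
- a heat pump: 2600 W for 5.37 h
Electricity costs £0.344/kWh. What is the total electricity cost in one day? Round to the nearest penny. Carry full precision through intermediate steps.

£15.08

washing machine: 568.1 W × 14 h = 7,953 Wh = 7.953 kWh
pool pump: 2470 W × 2.74 h = 6,768 Wh = 6.768 kWh
electric oven: 3820 W × 3.97 h = 15,165 Wh = 15.17 kWh
heat pump: 2600 W × 5.37 h = 13,962 Wh = 13.96 kWh
Total energy = 7.953 + 6.768 + 15.17 + 13.96 = 43.85 kWh
Cost = 43.85 kWh × £0.344 = £15.08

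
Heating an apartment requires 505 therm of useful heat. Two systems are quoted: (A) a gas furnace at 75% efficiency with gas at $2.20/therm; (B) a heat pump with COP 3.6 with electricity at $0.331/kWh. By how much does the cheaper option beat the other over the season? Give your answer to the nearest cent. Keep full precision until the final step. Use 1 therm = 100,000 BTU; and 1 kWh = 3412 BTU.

Heat load = 505 therm × 100,000 = 50,500,000 BTU
Gas: input = 50,500,000 / 0.750 = 67,333,333 BTU = 673.3 therm → 673.3 × $2.20 = $1,481.33
Heat pump: 50,500,000 BTU / 3412 = 14,800 kWh heat; / 3.6 = 4,111 kWh in → × $0.331 = $1,360.84
Difference = |$1,481.33 − $1,360.84| = $120.49

$120.49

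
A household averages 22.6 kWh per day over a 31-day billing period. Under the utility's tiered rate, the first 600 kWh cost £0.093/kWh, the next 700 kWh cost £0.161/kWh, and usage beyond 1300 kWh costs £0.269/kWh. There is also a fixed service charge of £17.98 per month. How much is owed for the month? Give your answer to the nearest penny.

Usage = 22.6 kWh/day × 31 days = 700.6 kWh
First 600 kWh × £0.093 = £55.80
Next 100.6 kWh × £0.161 = £16.20
Remaining tier: 0 kWh (not reached)
Energy charge = £72.00; + service £17.98 = £89.98

£89.98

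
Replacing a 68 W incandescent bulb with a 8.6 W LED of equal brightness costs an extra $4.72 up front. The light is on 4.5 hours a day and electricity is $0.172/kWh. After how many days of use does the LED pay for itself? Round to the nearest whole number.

Power saved = 68 − 8.6 = 59.4 W
Daily energy saved = 59.4 W × 4.5 h = 267.3 Wh = 0.2673 kWh
Daily savings = 0.2673 × $0.172 = $0.0460
Payback = $4.72 / $0.0460 per day = 102.7 days

103 days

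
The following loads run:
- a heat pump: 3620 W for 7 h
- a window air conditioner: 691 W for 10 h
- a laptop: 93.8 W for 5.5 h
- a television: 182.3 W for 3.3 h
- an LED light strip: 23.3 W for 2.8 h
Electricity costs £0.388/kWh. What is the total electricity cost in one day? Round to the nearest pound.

heat pump: 3620 W × 7 h = 25,340 Wh = 25.34 kWh
window air conditioner: 691 W × 10 h = 6,910 Wh = 6.91 kWh
laptop: 93.8 W × 5.5 h = 516 Wh = 0.5159 kWh
television: 182.3 W × 3.3 h = 602 Wh = 0.6016 kWh
LED light strip: 23.3 W × 2.8 h = 65 Wh = 0.06524 kWh
Total energy = 25.34 + 6.91 + 0.5159 + 0.6016 + 0.06524 = 33.43 kWh
Cost = 33.43 kWh × £0.388 = £12.97 ≈ £13

£13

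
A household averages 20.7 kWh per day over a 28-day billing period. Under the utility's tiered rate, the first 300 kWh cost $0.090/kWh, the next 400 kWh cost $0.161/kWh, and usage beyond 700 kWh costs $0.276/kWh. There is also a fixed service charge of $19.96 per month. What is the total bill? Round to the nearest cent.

Usage = 20.7 kWh/day × 28 days = 579.6 kWh
First 300 kWh × $0.090 = $27.00
Next 279.6 kWh × $0.161 = $45.02
Remaining tier: 0 kWh (not reached)
Energy charge = $72.02; + service $19.96 = $91.98

$91.98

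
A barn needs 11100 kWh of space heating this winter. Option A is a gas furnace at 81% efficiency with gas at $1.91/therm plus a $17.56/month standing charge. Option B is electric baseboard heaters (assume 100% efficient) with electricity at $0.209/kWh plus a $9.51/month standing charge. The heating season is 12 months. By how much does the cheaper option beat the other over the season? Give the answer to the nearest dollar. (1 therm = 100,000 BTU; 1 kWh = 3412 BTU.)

Heat load = 11100 kWh × 3412 = 37,873,200 BTU
Gas: input = 37,873,200 / 0.81 = 46,757,037 BTU = 467.6 therm → 467.6 × $1.91 = $893.06; + 12 × $17.56 standing = $1,103.78
Electric: 37,873,200 BTU / 3412 = 11,100 kWh → × $0.209 = $2,319.90; + 12 × $9.51 standing = $2,434.02
Difference = |$1,103.78 − $2,434.02| = $1,330.24 ≈ $1330

$1330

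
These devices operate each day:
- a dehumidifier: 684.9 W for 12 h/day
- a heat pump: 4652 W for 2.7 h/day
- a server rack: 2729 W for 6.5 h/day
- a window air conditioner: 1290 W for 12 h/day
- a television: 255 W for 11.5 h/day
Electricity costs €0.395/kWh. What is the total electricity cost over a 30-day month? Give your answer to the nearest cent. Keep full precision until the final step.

dehumidifier: 684.9 W × 12 h × 30 d = 246,564 Wh = 246.6 kWh
heat pump: 4652 W × 2.7 h × 30 d = 376,812 Wh = 376.8 kWh
server rack: 2729 W × 6.5 h × 30 d = 532,155 Wh = 532.2 kWh
window air conditioner: 1290 W × 12 h × 30 d = 464,400 Wh = 464.4 kWh
television: 255 W × 11.5 h × 30 d = 87,975 Wh = 87.97 kWh
Total energy = 246.6 + 376.8 + 532.2 + 464.4 + 87.97 = 1,708 kWh
Cost = 1,708 kWh × €0.395 = €674.62

€674.62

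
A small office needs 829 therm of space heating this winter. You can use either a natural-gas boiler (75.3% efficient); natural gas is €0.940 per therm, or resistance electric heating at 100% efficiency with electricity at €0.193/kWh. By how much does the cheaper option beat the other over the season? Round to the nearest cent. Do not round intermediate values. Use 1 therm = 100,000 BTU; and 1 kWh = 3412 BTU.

€3654.37

Heat load = 829 therm × 100,000 = 82,900,000 BTU
Gas: input = 82,900,000 / 0.753 = 110,092,961 BTU = 1,101 therm → 1,101 × €0.940 = €1,034.87
Electric: 82,900,000 BTU / 3412 = 24,300 kWh → × €0.193 = €4,689.24
Difference = |€1,034.87 − €4,689.24| = €3,654.37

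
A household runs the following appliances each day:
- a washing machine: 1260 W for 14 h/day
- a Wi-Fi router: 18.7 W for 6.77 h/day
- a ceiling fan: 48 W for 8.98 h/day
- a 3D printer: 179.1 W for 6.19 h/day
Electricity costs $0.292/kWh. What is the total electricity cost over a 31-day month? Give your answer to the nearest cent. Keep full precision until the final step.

washing machine: 1260 W × 14 h × 31 d = 546,840 Wh = 546.8 kWh
Wi-Fi router: 18.7 W × 6.77 h × 31 d = 3,925 Wh = 3.925 kWh
ceiling fan: 48 W × 8.98 h × 31 d = 13,362 Wh = 13.36 kWh
3D printer: 179.1 W × 6.19 h × 31 d = 34,367 Wh = 34.37 kWh
Total energy = 546.8 + 3.925 + 13.36 + 34.37 = 598.5 kWh
Cost = 598.5 kWh × $0.292 = $174.76

$174.76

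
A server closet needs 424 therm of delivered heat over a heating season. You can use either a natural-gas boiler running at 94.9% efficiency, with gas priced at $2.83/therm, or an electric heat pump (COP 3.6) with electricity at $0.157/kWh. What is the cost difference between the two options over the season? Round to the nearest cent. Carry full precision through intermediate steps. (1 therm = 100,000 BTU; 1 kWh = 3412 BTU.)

$722.46

Heat load = 424 therm × 100,000 = 42,400,000 BTU
Gas: input = 42,400,000 / 0.949 = 44,678,609 BTU = 446.8 therm → 446.8 × $2.83 = $1,264.40
Heat pump: 42,400,000 BTU / 3412 = 12,430 kWh heat; / 3.6 = 3,452 kWh in → × $0.157 = $541.94
Difference = |$1,264.40 − $541.94| = $722.46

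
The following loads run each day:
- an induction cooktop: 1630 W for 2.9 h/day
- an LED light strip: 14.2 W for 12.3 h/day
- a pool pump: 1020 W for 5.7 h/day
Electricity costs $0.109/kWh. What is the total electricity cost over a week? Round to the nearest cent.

$8.18

induction cooktop: 1630 W × 2.9 h × 7 d = 33,089 Wh = 33.09 kWh
LED light strip: 14.2 W × 12.3 h × 7 d = 1,223 Wh = 1.223 kWh
pool pump: 1020 W × 5.7 h × 7 d = 40,698 Wh = 40.7 kWh
Total energy = 33.09 + 1.223 + 40.7 = 75.01 kWh
Cost = 75.01 kWh × $0.109 = $8.18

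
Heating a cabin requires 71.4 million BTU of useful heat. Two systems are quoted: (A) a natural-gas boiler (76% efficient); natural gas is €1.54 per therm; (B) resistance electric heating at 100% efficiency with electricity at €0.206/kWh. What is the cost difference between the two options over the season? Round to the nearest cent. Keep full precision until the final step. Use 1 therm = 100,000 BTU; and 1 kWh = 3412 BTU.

Heat load = 71.4 × 10⁶ BTU = 71,400,000 BTU
Gas: input = 71,400,000 / 0.76 = 93,947,368 BTU = 939.5 therm → 939.5 × €1.54 = €1,446.79
Electric: 71,400,000 BTU / 3412 = 20,930 kWh → × €0.206 = €4,310.79
Difference = |€1,446.79 − €4,310.79| = €2,864.00

€2864.00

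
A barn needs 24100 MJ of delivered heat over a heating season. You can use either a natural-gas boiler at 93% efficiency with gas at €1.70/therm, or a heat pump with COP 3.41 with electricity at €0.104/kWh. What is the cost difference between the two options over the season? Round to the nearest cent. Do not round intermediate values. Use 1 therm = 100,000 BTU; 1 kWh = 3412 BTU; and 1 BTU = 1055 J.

€213.38

Heat load = 24100 MJ = 24,100,000,000 J / 1055 = 22,843,602 BTU
Gas: input = 22,843,602 / 0.93 = 24,563,013 BTU = 245.6 therm → 245.6 × €1.70 = €417.57
Heat pump: 22,843,602 BTU / 3412 = 6,695 kWh heat; / 3.41 = 1,963 kWh in → × €0.104 = €204.19
Difference = |€417.57 − €204.19| = €213.38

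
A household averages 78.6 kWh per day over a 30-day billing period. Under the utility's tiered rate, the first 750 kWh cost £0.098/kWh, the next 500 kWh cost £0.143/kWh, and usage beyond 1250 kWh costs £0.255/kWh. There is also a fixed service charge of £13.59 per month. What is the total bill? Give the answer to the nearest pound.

Usage = 78.6 kWh/day × 30 days = 2358 kWh
First 750 kWh × £0.098 = £73.50
Next 500 kWh × £0.143 = £71.50
Remaining 1108 kWh × £0.255 = £282.54
Energy charge = £427.54; + service £13.59 = £441.13 ≈ £441

£441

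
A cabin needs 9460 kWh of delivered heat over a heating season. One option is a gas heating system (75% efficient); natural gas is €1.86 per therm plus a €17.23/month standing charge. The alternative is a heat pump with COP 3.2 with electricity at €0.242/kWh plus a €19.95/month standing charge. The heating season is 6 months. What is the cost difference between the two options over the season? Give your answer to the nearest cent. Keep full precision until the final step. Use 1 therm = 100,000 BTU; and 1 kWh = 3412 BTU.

€68.75

Heat load = 9460 kWh × 3412 = 32,277,520 BTU
Gas: input = 32,277,520 / 0.75 = 43,036,693 BTU = 430.4 therm → 430.4 × €1.86 = €800.48; + 6 × €17.23 standing = €903.86
Heat pump: 32,277,520 BTU / 3412 = 9,460 kWh heat; / 3.2 = 2,956 kWh in → × €0.242 = €715.41; + 6 × €19.95 standing = €835.11
Difference = |€903.86 − €835.11| = €68.75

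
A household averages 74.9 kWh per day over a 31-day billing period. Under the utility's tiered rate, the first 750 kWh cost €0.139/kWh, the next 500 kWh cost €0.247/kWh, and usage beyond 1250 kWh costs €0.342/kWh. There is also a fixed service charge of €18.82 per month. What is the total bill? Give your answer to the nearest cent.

€613.16

Usage = 74.9 kWh/day × 31 days = 2321.9 kWh
First 750 kWh × €0.139 = €104.25
Next 500 kWh × €0.247 = €123.50
Remaining 1071.9 kWh × €0.342 = €366.59
Energy charge = €594.34; + service €18.82 = €613.16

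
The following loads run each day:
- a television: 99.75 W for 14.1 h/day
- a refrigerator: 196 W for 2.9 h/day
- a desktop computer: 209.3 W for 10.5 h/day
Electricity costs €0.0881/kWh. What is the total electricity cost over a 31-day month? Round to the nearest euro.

television: 99.75 W × 14.1 h × 31 d = 43,601 Wh = 43.6 kWh
refrigerator: 196 W × 2.9 h × 31 d = 17,620 Wh = 17.62 kWh
desktop computer: 209.3 W × 10.5 h × 31 d = 68,127 Wh = 68.13 kWh
Total energy = 43.6 + 17.62 + 68.13 = 129.3 kWh
Cost = 129.3 kWh × €0.0881 = €11.40 ≈ €11

€11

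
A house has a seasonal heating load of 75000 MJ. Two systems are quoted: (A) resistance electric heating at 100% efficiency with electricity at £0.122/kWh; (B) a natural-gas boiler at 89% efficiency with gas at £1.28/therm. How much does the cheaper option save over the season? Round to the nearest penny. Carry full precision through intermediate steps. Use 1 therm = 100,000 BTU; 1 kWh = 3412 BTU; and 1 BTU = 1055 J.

£1519.49

Heat load = 75000 MJ = 75,000,000,000 J / 1055 = 71,090,047 BTU
Gas: input = 71,090,047 / 0.89 = 79,876,458 BTU = 798.8 therm → 798.8 × £1.28 = £1,022.42
Electric: 71,090,047 BTU / 3412 = 20,840 kWh → × £0.122 = £2,541.91
Difference = |£1,022.42 − £2,541.91| = £1,519.49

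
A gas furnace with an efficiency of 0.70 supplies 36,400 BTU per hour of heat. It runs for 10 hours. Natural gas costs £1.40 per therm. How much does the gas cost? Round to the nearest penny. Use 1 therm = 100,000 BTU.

£7.28

Heat delivered = 36,400 BTU/h × 10 h = 364,000 BTU
Gas input = 364,000 / 0.70 = 520,000 BTU
= 520,000 / 100,000 = 5.2 therm
Cost = 5.2 × £1.40/therm = £7.28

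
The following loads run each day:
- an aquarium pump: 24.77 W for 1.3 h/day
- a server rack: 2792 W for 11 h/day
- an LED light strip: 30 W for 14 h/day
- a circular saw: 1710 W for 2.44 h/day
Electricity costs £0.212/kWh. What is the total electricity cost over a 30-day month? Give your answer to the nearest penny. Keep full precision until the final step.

aquarium pump: 24.77 W × 1.3 h × 30 d = 966 Wh = 0.966 kWh
server rack: 2792 W × 11 h × 30 d = 921,360 Wh = 921.4 kWh
LED light strip: 30 W × 14 h × 30 d = 12,600 Wh = 12.6 kWh
circular saw: 1710 W × 2.44 h × 30 d = 125,172 Wh = 125.2 kWh
Total energy = 0.966 + 921.4 + 12.6 + 125.2 = 1,060 kWh
Cost = 1,060 kWh × £0.212 = £224.74

£224.74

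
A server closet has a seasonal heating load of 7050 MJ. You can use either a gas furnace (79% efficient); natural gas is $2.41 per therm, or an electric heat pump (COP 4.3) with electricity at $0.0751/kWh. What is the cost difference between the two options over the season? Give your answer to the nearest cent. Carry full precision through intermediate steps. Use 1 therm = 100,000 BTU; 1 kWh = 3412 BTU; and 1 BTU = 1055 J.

$169.65

Heat load = 7050 MJ = 7,050,000,000 J / 1055 = 6,682,464 BTU
Gas: input = 6,682,464 / 0.79 = 8,458,816 BTU = 84.59 therm → 84.59 × $2.41 = $203.86
Heat pump: 6,682,464 BTU / 3412 = 1,959 kWh heat; / 4.3 = 455.5 kWh in → × $0.0751 = $34.21
Difference = |$203.86 − $34.21| = $169.65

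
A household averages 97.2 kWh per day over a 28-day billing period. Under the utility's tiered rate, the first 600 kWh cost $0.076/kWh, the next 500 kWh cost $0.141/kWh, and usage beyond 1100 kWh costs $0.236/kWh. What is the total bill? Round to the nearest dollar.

Usage = 97.2 kWh/day × 28 days = 2721.6 kWh
First 600 kWh × $0.076 = $45.60
Next 500 kWh × $0.141 = $70.50
Remaining 1621.6 kWh × $0.236 = $382.70
Total = $498.80 ≈ $499

$499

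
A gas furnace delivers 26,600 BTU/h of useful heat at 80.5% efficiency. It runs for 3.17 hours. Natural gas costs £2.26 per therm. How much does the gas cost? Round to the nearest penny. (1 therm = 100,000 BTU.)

£2.37

Heat delivered = 26,600 BTU/h × 3.17 h = 84,322 BTU
Gas input = 84,322 / 0.805 = 104,748 BTU
= 104,748 / 100,000 = 1.047 therm
Cost = 1.047 × £2.26/therm = £2.37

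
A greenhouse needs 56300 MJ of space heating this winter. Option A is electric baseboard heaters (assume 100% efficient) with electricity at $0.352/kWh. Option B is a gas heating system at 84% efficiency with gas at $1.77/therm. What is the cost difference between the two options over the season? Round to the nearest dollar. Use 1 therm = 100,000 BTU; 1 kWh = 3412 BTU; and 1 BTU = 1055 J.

$4381

Heat load = 56300 MJ = 56,300,000,000 J / 1055 = 53,364,929 BTU
Gas: input = 53,364,929 / 0.84 = 63,529,677 BTU = 635.3 therm → 635.3 × $1.77 = $1,124.48
Electric: 53,364,929 BTU / 3412 = 15,640 kWh → × $0.352 = $5,505.41
Difference = |$1,124.48 − $5,505.41| = $4,380.93 ≈ $4381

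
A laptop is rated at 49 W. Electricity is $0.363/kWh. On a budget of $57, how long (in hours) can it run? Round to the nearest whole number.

3205 h

Energy budget = $57 / $0.363 per kWh = 157 kWh = 157,025 Wh
Runtime = 157,025 Wh / 49 W = 3,205 h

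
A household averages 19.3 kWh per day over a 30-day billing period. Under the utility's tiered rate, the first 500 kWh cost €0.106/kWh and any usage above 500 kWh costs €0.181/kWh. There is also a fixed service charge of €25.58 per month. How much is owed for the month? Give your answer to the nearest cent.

€92.88

Usage = 19.3 kWh/day × 30 days = 579 kWh
First 500 kWh × €0.106 = €53.00
Remaining 79 kWh × €0.181 = €14.30
Energy charge = €67.30; + service €25.58 = €92.88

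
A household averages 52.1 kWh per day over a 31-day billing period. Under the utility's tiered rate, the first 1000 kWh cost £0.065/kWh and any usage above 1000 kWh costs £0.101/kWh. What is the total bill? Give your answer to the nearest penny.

Usage = 52.1 kWh/day × 31 days = 1615.1 kWh
First 1000 kWh × £0.065 = £65.00
Remaining 615.1 kWh × £0.101 = £62.13
Total = £127.13

£127.13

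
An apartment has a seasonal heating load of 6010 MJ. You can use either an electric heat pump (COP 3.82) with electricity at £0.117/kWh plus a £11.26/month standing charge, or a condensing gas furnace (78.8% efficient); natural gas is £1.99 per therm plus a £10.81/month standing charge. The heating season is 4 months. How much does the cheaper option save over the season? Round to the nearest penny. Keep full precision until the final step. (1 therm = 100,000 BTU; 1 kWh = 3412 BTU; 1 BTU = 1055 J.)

£90.93

Heat load = 6010 MJ = 6,010,000,000 J / 1055 = 5,696,682 BTU
Gas: input = 5,696,682 / 0.788 = 7,229,292 BTU = 72.29 therm → 72.29 × £1.99 = £143.86; + 4 × £10.81 standing = £187.10
Heat pump: 5,696,682 BTU / 3412 = 1,670 kWh heat; / 3.82 = 437.1 kWh in → × £0.117 = £51.14; + 4 × £11.26 standing = £96.18
Difference = |£187.10 − £96.18| = £90.93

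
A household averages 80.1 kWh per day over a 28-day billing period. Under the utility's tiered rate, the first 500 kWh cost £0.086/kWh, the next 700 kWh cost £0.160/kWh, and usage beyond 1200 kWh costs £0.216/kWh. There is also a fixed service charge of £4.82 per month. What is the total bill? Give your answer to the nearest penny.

Usage = 80.1 kWh/day × 28 days = 2242.8 kWh
First 500 kWh × £0.086 = £43.00
Next 700 kWh × £0.160 = £112.00
Remaining 1042.8 kWh × £0.216 = £225.24
Energy charge = £380.24; + service £4.82 = £385.06

£385.06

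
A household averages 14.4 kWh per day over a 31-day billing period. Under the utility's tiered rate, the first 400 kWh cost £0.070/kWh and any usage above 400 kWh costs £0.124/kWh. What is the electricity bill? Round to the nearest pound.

£34

Usage = 14.4 kWh/day × 31 days = 446.4 kWh
First 400 kWh × £0.070 = £28.00
Remaining 46.4 kWh × £0.124 = £5.75
Total = £33.75 ≈ £34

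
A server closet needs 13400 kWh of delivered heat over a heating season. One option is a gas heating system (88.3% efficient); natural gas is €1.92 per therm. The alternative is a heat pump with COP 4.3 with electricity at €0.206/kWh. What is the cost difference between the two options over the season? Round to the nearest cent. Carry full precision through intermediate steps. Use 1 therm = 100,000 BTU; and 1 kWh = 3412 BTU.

Heat load = 13400 kWh × 3412 = 45,720,800 BTU
Gas: input = 45,720,800 / 0.883 = 51,778,935 BTU = 517.8 therm → 517.8 × €1.92 = €994.16
Heat pump: 45,720,800 BTU / 3412 = 13,400 kWh heat; / 4.3 = 3,116 kWh in → × €0.206 = €641.95
Difference = |€994.16 − €641.95| = €352.20

€352.20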